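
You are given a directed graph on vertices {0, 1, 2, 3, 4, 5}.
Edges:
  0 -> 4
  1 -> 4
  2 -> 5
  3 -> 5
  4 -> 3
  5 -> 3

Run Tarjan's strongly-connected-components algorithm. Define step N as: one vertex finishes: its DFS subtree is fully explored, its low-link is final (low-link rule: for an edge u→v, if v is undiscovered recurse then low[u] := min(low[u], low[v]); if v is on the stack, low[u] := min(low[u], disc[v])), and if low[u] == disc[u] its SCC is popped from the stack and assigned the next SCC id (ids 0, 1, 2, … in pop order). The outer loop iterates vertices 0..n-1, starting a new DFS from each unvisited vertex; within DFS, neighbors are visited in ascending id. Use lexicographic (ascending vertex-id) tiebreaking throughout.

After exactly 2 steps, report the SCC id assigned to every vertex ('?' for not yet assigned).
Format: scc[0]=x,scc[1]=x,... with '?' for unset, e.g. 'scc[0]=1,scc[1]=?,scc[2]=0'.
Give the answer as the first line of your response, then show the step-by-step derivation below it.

scc[0]=?,scc[1]=?,scc[2]=?,scc[3]=0,scc[4]=?,scc[5]=0

step 1: low=(low[0]=0,low[1]=?,low[2]=?,low[3]=2,low[4]=1,low[5]=2); scc=(scc[0]=?,scc[1]=?,scc[2]=?,scc[3]=?,scc[4]=?,scc[5]=?)
step 2: low=(low[0]=0,low[1]=?,low[2]=?,low[3]=2,low[4]=1,low[5]=2); scc=(scc[0]=?,scc[1]=?,scc[2]=?,scc[3]=0,scc[4]=?,scc[5]=0)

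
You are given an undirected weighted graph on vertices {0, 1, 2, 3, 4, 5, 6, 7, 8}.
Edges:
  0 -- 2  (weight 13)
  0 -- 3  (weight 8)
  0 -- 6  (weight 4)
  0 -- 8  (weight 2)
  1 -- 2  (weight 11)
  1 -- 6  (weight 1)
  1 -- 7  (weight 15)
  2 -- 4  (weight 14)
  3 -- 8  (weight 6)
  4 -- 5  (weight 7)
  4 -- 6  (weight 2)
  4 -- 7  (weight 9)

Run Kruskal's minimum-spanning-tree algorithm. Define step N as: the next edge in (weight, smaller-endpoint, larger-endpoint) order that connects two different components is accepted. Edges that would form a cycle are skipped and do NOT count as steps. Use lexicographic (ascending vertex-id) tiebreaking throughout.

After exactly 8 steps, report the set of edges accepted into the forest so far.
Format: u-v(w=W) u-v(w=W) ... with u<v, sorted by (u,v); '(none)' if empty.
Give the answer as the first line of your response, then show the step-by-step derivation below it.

0-6(w=4) 0-8(w=2) 1-2(w=11) 1-6(w=1) 3-8(w=6) 4-5(w=7) 4-6(w=2) 4-7(w=9)

step 1: add edge 1-6 (w=1); MST = {1-6(w=1)}
step 2: add edge 0-8 (w=2); MST = {0-8(w=2) 1-6(w=1)}
step 3: add edge 4-6 (w=2); MST = {0-8(w=2) 1-6(w=1) 4-6(w=2)}
step 4: add edge 0-6 (w=4); MST = {0-6(w=4) 0-8(w=2) 1-6(w=1) 4-6(w=2)}
step 5: add edge 3-8 (w=6); MST = {0-6(w=4) 0-8(w=2) 1-6(w=1) 3-8(w=6) 4-6(w=2)}
step 6: add edge 4-5 (w=7); MST = {0-6(w=4) 0-8(w=2) 1-6(w=1) 3-8(w=6) 4-5(w=7) 4-6(w=2)}
step 7: add edge 4-7 (w=9); MST = {0-6(w=4) 0-8(w=2) 1-6(w=1) 3-8(w=6) 4-5(w=7) 4-6(w=2) 4-7(w=9)}
step 8: add edge 1-2 (w=11); MST = {0-6(w=4) 0-8(w=2) 1-2(w=11) 1-6(w=1) 3-8(w=6) 4-5(w=7) 4-6(w=2) 4-7(w=9)}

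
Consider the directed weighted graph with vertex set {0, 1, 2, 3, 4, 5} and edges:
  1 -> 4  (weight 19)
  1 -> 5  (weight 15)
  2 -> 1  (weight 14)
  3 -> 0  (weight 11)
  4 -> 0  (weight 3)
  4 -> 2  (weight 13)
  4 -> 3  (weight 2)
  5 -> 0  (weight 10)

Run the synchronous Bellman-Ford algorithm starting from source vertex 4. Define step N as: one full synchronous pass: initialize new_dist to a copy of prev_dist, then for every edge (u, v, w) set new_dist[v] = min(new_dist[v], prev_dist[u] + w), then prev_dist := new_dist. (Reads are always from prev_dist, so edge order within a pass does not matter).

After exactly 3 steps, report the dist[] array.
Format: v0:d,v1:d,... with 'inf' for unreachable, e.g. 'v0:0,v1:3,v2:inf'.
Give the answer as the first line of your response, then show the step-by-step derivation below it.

v0:3,v1:27,v2:13,v3:2,v4:0,v5:42

step 1: dist = v0:3,v1:inf,v2:13,v3:2,v4:0,v5:inf
step 2: dist = v0:3,v1:27,v2:13,v3:2,v4:0,v5:inf
step 3: dist = v0:3,v1:27,v2:13,v3:2,v4:0,v5:42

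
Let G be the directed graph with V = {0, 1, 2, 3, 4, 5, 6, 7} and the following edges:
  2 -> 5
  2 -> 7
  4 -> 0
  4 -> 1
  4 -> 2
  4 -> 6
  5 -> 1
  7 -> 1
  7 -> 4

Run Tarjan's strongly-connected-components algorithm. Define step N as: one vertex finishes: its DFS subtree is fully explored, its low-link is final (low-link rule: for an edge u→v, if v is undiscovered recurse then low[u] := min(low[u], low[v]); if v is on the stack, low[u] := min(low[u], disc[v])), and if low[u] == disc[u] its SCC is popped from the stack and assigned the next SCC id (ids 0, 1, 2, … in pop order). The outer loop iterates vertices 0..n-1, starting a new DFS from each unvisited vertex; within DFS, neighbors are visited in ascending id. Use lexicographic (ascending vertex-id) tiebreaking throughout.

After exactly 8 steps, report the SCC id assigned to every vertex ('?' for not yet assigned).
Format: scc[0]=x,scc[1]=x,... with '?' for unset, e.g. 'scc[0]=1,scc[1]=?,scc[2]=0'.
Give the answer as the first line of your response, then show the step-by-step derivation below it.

scc[0]=0,scc[1]=1,scc[2]=4,scc[3]=5,scc[4]=4,scc[5]=2,scc[6]=3,scc[7]=4

step 1: low=(low[0]=0,low[1]=?,low[2]=?,low[3]=?,low[4]=?,low[5]=?,low[6]=?,low[7]=?); scc=(scc[0]=0,scc[1]=?,scc[2]=?,scc[3]=?,scc[4]=?,scc[5]=?,scc[6]=?,scc[7]=?)
step 2: low=(low[0]=0,low[1]=1,low[2]=?,low[3]=?,low[4]=?,low[5]=?,low[6]=?,low[7]=?); scc=(scc[0]=0,scc[1]=1,scc[2]=?,scc[3]=?,scc[4]=?,scc[5]=?,scc[6]=?,scc[7]=?)
step 3: low=(low[0]=0,low[1]=1,low[2]=2,low[3]=?,low[4]=?,low[5]=3,low[6]=?,low[7]=?); scc=(scc[0]=0,scc[1]=1,scc[2]=?,scc[3]=?,scc[4]=?,scc[5]=2,scc[6]=?,scc[7]=?)
step 4: low=(low[0]=0,low[1]=1,low[2]=2,low[3]=?,low[4]=2,low[5]=3,low[6]=6,low[7]=4); scc=(scc[0]=0,scc[1]=1,scc[2]=?,scc[3]=?,scc[4]=?,scc[5]=2,scc[6]=3,scc[7]=?)
step 5: low=(low[0]=0,low[1]=1,low[2]=2,low[3]=?,low[4]=2,low[5]=3,low[6]=6,low[7]=4); scc=(scc[0]=0,scc[1]=1,scc[2]=?,scc[3]=?,scc[4]=?,scc[5]=2,scc[6]=3,scc[7]=?)
step 6: low=(low[0]=0,low[1]=1,low[2]=2,low[3]=?,low[4]=2,low[5]=3,low[6]=6,low[7]=2); scc=(scc[0]=0,scc[1]=1,scc[2]=?,scc[3]=?,scc[4]=?,scc[5]=2,scc[6]=3,scc[7]=?)
step 7: low=(low[0]=0,low[1]=1,low[2]=2,low[3]=?,low[4]=2,low[5]=3,low[6]=6,low[7]=2); scc=(scc[0]=0,scc[1]=1,scc[2]=4,scc[3]=?,scc[4]=4,scc[5]=2,scc[6]=3,scc[7]=4)
step 8: low=(low[0]=0,low[1]=1,low[2]=2,low[3]=7,low[4]=2,low[5]=3,low[6]=6,low[7]=2); scc=(scc[0]=0,scc[1]=1,scc[2]=4,scc[3]=5,scc[4]=4,scc[5]=2,scc[6]=3,scc[7]=4)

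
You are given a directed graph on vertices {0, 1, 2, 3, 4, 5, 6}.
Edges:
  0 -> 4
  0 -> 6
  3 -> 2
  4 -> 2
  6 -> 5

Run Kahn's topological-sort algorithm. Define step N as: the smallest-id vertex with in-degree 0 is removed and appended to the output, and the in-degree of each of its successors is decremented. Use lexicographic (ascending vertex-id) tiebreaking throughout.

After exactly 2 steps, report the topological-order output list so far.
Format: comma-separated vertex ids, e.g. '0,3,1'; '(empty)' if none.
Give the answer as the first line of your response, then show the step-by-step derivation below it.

0,1

step 1: output 0; order=[0]; indeg=(0,0,2,0,0,1,0)
step 2: output 1; order=[0,1]; indeg=(0,0,2,0,0,1,0)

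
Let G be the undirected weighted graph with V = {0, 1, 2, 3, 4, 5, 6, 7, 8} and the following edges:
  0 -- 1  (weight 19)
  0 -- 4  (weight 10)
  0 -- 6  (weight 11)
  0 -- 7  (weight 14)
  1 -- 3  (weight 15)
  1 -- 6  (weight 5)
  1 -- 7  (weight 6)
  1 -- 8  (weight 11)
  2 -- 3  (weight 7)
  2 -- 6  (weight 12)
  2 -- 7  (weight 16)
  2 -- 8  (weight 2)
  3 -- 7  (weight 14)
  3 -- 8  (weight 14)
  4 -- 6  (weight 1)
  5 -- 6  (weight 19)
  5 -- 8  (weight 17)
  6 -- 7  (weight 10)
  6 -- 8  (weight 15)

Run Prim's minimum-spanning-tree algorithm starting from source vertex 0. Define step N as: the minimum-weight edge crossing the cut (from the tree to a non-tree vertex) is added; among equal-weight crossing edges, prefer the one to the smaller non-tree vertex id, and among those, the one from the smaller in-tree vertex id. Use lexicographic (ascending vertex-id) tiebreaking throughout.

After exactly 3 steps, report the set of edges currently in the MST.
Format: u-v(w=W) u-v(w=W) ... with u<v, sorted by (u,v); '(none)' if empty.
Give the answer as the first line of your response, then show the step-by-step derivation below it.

0-4(w=10) 1-6(w=5) 4-6(w=1)

step 1: add edge 0-4 (w=10); MST = {0-4(w=10)}
step 2: add edge 4-6 (w=1); MST = {0-4(w=10) 4-6(w=1)}
step 3: add edge 1-6 (w=5); MST = {0-4(w=10) 1-6(w=5) 4-6(w=1)}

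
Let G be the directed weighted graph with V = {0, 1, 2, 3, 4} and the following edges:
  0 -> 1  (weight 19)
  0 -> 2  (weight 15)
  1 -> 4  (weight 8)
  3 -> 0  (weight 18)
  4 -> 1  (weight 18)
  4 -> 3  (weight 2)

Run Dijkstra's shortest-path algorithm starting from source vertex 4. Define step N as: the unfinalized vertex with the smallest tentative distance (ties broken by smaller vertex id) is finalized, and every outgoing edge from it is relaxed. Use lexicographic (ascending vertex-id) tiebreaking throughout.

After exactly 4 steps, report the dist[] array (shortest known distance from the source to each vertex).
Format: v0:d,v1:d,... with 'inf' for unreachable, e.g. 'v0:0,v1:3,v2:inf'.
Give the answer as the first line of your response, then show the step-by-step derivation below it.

v0:20,v1:18,v2:35,v3:2,v4:0

step 1: dist = v0:inf,v1:18,v2:inf,v3:2,v4:0
step 2: dist = v0:20,v1:18,v2:inf,v3:2,v4:0
step 3: dist = v0:20,v1:18,v2:inf,v3:2,v4:0
step 4: dist = v0:20,v1:18,v2:35,v3:2,v4:0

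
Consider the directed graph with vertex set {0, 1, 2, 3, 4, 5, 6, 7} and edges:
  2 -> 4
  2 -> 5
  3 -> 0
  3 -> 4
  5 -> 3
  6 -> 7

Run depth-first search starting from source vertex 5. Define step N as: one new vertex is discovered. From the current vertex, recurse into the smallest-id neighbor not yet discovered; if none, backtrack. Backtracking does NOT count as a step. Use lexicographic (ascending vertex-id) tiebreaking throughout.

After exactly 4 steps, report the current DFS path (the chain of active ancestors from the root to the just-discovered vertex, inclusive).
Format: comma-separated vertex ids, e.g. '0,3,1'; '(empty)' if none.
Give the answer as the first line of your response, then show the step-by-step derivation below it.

5,3,4

step 1: discover 5; path=5; order=5
step 2: discover 3; path=5>3; order=5,3
step 3: discover 0; path=5>3>0; order=5,3,0
step 4: discover 4; path=5>3>4; order=5,3,0,4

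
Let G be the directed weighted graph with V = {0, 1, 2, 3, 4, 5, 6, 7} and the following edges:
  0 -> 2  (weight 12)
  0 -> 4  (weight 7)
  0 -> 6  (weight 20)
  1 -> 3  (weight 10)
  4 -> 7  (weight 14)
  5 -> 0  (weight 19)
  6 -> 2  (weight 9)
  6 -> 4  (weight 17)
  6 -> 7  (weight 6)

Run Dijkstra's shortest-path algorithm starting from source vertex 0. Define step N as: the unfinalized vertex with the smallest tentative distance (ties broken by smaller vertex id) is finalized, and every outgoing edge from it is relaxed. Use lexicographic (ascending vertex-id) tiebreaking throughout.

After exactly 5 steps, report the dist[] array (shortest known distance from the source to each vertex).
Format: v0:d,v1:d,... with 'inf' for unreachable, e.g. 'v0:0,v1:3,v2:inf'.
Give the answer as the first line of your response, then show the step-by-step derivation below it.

v0:0,v1:inf,v2:12,v3:inf,v4:7,v5:inf,v6:20,v7:21

step 1: dist = v0:0,v1:inf,v2:12,v3:inf,v4:7,v5:inf,v6:20,v7:inf
step 2: dist = v0:0,v1:inf,v2:12,v3:inf,v4:7,v5:inf,v6:20,v7:21
step 3: dist = v0:0,v1:inf,v2:12,v3:inf,v4:7,v5:inf,v6:20,v7:21
step 4: dist = v0:0,v1:inf,v2:12,v3:inf,v4:7,v5:inf,v6:20,v7:21
step 5: dist = v0:0,v1:inf,v2:12,v3:inf,v4:7,v5:inf,v6:20,v7:21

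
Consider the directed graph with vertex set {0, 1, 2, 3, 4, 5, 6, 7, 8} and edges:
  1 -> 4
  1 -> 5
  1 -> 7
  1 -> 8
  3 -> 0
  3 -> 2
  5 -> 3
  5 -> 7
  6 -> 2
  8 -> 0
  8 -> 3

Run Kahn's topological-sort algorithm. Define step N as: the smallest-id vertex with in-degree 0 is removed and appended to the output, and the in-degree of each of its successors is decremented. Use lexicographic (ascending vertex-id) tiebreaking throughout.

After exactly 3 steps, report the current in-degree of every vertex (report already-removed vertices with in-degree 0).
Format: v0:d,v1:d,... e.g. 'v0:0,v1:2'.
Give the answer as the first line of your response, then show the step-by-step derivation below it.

v0:2,v1:0,v2:2,v3:1,v4:0,v5:0,v6:0,v7:0,v8:0

step 1: output 1; order=[1]; indeg=(2,0,2,2,0,0,0,1,0)
step 2: output 4; order=[1,4]; indeg=(2,0,2,2,0,0,0,1,0)
step 3: output 5; order=[1,4,5]; indeg=(2,0,2,1,0,0,0,0,0)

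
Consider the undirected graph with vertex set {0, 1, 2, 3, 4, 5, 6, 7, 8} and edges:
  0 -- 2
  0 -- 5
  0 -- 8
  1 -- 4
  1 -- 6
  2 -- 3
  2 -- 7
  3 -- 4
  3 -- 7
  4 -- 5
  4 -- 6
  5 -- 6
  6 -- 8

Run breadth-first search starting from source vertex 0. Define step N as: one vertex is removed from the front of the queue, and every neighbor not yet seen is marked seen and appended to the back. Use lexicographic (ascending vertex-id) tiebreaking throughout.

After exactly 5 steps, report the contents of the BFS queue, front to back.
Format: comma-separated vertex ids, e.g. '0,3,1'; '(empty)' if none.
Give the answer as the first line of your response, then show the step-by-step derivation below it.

7,4,6

step 1: dequeue 0; queue=[2,5,8]; order=0
step 2: dequeue 2; queue=[5,8,3,7]; order=0,2
step 3: dequeue 5; queue=[8,3,7,4,6]; order=0,2,5
step 4: dequeue 8; queue=[3,7,4,6]; order=0,2,5,8
step 5: dequeue 3; queue=[7,4,6]; order=0,2,5,8,3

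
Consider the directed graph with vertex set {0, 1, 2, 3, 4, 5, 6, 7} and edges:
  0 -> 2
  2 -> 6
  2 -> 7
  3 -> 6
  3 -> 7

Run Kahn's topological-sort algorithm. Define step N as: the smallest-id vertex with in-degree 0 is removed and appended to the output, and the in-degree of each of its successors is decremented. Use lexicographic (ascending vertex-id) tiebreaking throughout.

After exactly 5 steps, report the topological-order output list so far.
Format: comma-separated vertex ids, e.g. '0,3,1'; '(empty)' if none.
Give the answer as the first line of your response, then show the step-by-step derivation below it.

0,1,2,3,4

step 1: output 0; order=[0]; indeg=(0,0,0,0,0,0,2,2)
step 2: output 1; order=[0,1]; indeg=(0,0,0,0,0,0,2,2)
step 3: output 2; order=[0,1,2]; indeg=(0,0,0,0,0,0,1,1)
step 4: output 3; order=[0,1,2,3]; indeg=(0,0,0,0,0,0,0,0)
step 5: output 4; order=[0,1,2,3,4]; indeg=(0,0,0,0,0,0,0,0)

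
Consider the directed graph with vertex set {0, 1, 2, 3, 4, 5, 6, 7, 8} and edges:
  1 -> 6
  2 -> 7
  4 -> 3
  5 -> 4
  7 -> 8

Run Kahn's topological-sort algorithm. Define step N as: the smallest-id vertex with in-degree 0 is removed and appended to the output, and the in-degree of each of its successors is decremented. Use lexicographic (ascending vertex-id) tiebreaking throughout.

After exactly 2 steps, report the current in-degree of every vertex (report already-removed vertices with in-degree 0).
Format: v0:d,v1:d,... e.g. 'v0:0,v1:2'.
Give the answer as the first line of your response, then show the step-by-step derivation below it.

v0:0,v1:0,v2:0,v3:1,v4:1,v5:0,v6:0,v7:1,v8:1

step 1: output 0; order=[0]; indeg=(0,0,0,1,1,0,1,1,1)
step 2: output 1; order=[0,1]; indeg=(0,0,0,1,1,0,0,1,1)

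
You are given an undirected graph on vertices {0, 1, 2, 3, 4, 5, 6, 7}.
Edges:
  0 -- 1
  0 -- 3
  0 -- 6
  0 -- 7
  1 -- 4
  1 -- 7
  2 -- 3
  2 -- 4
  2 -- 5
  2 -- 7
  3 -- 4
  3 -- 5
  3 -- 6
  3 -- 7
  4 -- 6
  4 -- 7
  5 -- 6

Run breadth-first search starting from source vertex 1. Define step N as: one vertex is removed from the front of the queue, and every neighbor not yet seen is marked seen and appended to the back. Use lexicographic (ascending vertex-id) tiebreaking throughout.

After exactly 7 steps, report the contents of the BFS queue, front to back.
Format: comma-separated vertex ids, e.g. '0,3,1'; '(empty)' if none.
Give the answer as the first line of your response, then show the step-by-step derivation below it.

5

step 1: dequeue 1; queue=[0,4,7]; order=1
step 2: dequeue 0; queue=[4,7,3,6]; order=1,0
step 3: dequeue 4; queue=[7,3,6,2]; order=1,0,4
step 4: dequeue 7; queue=[3,6,2]; order=1,0,4,7
step 5: dequeue 3; queue=[6,2,5]; order=1,0,4,7,3
step 6: dequeue 6; queue=[2,5]; order=1,0,4,7,3,6
step 7: dequeue 2; queue=[5]; order=1,0,4,7,3,6,2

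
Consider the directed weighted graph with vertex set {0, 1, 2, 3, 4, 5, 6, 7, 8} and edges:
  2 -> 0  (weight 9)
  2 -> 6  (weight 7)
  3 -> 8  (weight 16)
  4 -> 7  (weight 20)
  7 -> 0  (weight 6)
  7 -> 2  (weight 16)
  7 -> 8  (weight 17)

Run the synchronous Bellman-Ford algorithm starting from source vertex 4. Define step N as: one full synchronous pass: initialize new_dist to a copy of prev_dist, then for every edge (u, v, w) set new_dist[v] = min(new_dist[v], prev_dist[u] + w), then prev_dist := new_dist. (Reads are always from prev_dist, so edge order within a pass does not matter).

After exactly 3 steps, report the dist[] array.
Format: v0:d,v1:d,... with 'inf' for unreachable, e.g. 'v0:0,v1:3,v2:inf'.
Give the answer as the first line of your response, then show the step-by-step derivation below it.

v0:26,v1:inf,v2:36,v3:inf,v4:0,v5:inf,v6:43,v7:20,v8:37

step 1: dist = v0:inf,v1:inf,v2:inf,v3:inf,v4:0,v5:inf,v6:inf,v7:20,v8:inf
step 2: dist = v0:26,v1:inf,v2:36,v3:inf,v4:0,v5:inf,v6:inf,v7:20,v8:37
step 3: dist = v0:26,v1:inf,v2:36,v3:inf,v4:0,v5:inf,v6:43,v7:20,v8:37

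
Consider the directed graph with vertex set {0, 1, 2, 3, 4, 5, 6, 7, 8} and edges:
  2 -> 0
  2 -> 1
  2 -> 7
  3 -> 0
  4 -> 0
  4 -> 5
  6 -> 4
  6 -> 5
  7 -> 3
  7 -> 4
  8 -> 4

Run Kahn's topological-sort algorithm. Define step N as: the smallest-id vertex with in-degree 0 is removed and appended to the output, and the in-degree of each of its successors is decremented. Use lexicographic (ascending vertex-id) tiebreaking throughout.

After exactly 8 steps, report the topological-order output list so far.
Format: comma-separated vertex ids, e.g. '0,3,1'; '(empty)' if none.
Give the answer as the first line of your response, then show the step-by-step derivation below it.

2,1,6,7,3,8,4,0

step 1: output 2; order=[2]; indeg=(2,0,0,1,3,2,0,0,0)
step 2: output 1; order=[2,1]; indeg=(2,0,0,1,3,2,0,0,0)
step 3: output 6; order=[2,1,6]; indeg=(2,0,0,1,2,1,0,0,0)
step 4: output 7; order=[2,1,6,7]; indeg=(2,0,0,0,1,1,0,0,0)
step 5: output 3; order=[2,1,6,7,3]; indeg=(1,0,0,0,1,1,0,0,0)
step 6: output 8; order=[2,1,6,7,3,8]; indeg=(1,0,0,0,0,1,0,0,0)
step 7: output 4; order=[2,1,6,7,3,8,4]; indeg=(0,0,0,0,0,0,0,0,0)
step 8: output 0; order=[2,1,6,7,3,8,4,0]; indeg=(0,0,0,0,0,0,0,0,0)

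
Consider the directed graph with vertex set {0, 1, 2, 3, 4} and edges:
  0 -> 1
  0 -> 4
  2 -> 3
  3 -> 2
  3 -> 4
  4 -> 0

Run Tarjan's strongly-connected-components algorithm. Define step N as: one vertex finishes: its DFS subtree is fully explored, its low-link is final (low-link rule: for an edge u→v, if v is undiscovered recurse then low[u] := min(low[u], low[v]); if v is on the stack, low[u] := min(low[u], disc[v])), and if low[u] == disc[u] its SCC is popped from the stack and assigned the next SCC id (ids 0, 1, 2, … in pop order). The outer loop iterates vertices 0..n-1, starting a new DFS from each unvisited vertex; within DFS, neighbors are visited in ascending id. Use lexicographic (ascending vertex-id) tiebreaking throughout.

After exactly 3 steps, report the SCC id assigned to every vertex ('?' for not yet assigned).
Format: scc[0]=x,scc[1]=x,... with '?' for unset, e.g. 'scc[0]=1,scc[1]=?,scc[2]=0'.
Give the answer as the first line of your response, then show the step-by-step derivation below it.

scc[0]=1,scc[1]=0,scc[2]=?,scc[3]=?,scc[4]=1

step 1: low=(low[0]=0,low[1]=1,low[2]=?,low[3]=?,low[4]=?); scc=(scc[0]=?,scc[1]=0,scc[2]=?,scc[3]=?,scc[4]=?)
step 2: low=(low[0]=0,low[1]=1,low[2]=?,low[3]=?,low[4]=0); scc=(scc[0]=?,scc[1]=0,scc[2]=?,scc[3]=?,scc[4]=?)
step 3: low=(low[0]=0,low[1]=1,low[2]=?,low[3]=?,low[4]=0); scc=(scc[0]=1,scc[1]=0,scc[2]=?,scc[3]=?,scc[4]=1)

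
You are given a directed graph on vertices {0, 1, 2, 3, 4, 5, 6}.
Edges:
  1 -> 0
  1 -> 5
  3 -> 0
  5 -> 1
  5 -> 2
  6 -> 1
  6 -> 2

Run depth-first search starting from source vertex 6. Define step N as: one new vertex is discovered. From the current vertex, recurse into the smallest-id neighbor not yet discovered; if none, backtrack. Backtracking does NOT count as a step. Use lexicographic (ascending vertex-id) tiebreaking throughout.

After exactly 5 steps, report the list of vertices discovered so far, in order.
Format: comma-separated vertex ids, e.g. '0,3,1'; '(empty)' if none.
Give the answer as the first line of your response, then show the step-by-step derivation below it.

6,1,0,5,2

step 1: discover 6; path=6; order=6
step 2: discover 1; path=6>1; order=6,1
step 3: discover 0; path=6>1>0; order=6,1,0
step 4: discover 5; path=6>1>5; order=6,1,0,5
step 5: discover 2; path=6>1>5>2; order=6,1,0,5,2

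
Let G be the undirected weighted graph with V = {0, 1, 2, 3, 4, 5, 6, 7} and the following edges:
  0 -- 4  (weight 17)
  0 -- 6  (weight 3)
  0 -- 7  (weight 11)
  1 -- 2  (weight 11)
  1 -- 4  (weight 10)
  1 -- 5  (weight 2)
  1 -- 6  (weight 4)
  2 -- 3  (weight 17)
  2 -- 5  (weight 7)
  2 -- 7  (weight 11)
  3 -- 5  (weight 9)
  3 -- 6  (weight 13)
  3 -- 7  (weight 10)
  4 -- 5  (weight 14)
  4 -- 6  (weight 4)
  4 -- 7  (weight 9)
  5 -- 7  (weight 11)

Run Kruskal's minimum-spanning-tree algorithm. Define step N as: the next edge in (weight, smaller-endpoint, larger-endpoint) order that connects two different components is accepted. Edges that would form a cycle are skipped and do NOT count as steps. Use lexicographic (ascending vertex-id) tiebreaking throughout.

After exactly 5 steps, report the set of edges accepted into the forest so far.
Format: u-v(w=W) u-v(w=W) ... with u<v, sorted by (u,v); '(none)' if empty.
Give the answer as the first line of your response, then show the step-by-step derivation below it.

0-6(w=3) 1-5(w=2) 1-6(w=4) 2-5(w=7) 4-6(w=4)

step 1: add edge 1-5 (w=2); MST = {1-5(w=2)}
step 2: add edge 0-6 (w=3); MST = {0-6(w=3) 1-5(w=2)}
step 3: add edge 1-6 (w=4); MST = {0-6(w=3) 1-5(w=2) 1-6(w=4)}
step 4: add edge 4-6 (w=4); MST = {0-6(w=3) 1-5(w=2) 1-6(w=4) 4-6(w=4)}
step 5: add edge 2-5 (w=7); MST = {0-6(w=3) 1-5(w=2) 1-6(w=4) 2-5(w=7) 4-6(w=4)}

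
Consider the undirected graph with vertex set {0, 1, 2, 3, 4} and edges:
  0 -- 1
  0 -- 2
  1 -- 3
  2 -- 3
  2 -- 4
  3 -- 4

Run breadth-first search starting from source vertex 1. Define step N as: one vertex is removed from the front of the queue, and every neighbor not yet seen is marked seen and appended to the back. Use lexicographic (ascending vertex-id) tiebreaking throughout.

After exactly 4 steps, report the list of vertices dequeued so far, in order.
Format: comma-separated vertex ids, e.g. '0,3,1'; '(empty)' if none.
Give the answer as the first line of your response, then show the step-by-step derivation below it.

1,0,3,2

step 1: dequeue 1; queue=[0,3]; order=1
step 2: dequeue 0; queue=[3,2]; order=1,0
step 3: dequeue 3; queue=[2,4]; order=1,0,3
step 4: dequeue 2; queue=[4]; order=1,0,3,2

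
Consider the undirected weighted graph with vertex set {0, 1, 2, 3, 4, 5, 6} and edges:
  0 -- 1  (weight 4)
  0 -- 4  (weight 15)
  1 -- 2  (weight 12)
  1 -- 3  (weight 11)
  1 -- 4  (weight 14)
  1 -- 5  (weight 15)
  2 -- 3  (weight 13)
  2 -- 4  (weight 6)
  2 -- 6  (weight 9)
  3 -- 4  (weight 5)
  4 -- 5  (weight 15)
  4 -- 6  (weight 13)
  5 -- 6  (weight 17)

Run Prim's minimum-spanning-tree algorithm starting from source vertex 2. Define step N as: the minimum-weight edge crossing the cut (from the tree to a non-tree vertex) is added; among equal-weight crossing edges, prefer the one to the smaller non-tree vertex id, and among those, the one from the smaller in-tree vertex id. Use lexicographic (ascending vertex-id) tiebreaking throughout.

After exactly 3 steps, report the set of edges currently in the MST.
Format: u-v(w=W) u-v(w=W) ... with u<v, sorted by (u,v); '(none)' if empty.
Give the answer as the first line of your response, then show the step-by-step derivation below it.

2-4(w=6) 2-6(w=9) 3-4(w=5)

step 1: add edge 2-4 (w=6); MST = {2-4(w=6)}
step 2: add edge 3-4 (w=5); MST = {2-4(w=6) 3-4(w=5)}
step 3: add edge 2-6 (w=9); MST = {2-4(w=6) 2-6(w=9) 3-4(w=5)}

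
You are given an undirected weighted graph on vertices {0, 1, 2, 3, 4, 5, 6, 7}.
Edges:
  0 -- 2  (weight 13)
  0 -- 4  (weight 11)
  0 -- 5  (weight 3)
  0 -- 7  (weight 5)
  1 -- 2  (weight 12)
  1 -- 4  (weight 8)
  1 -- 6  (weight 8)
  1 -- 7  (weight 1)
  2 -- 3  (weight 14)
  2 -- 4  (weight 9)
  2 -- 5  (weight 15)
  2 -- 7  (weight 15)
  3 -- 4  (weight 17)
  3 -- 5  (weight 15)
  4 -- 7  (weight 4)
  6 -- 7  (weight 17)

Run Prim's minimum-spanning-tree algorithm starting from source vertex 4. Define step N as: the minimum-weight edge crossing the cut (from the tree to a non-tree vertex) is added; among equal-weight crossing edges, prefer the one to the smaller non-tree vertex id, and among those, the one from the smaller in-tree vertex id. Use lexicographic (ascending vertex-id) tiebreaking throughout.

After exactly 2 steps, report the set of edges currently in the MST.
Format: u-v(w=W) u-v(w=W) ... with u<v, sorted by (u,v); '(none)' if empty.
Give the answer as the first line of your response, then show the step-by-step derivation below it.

1-7(w=1) 4-7(w=4)

step 1: add edge 4-7 (w=4); MST = {4-7(w=4)}
step 2: add edge 1-7 (w=1); MST = {1-7(w=1) 4-7(w=4)}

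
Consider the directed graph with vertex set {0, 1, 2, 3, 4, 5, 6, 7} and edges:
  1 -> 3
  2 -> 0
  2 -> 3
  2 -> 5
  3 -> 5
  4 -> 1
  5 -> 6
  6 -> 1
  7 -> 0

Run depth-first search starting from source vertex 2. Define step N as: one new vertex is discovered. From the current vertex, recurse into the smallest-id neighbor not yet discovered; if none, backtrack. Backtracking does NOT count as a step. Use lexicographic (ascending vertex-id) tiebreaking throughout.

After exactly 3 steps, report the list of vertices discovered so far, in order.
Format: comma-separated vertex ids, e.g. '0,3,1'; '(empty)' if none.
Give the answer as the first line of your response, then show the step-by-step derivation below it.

2,0,3

step 1: discover 2; path=2; order=2
step 2: discover 0; path=2>0; order=2,0
step 3: discover 3; path=2>3; order=2,0,3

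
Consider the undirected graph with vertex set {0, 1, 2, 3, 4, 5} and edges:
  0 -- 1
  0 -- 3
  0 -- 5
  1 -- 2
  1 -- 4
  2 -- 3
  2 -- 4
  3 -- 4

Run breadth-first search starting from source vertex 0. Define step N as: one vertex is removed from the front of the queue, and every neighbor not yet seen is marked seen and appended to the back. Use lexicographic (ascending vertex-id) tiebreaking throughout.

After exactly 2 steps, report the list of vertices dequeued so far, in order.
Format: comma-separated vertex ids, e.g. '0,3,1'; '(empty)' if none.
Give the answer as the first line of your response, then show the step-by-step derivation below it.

0,1

step 1: dequeue 0; queue=[1,3,5]; order=0
step 2: dequeue 1; queue=[3,5,2,4]; order=0,1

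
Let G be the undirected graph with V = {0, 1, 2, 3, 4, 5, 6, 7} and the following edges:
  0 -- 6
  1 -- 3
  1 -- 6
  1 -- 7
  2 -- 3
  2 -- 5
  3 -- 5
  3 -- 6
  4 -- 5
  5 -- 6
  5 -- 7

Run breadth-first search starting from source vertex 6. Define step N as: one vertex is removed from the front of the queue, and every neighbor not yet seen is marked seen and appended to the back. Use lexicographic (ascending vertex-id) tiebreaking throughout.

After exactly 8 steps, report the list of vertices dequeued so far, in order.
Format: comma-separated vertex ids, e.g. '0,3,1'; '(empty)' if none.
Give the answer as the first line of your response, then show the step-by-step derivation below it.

6,0,1,3,5,7,2,4

step 1: dequeue 6; queue=[0,1,3,5]; order=6
step 2: dequeue 0; queue=[1,3,5]; order=6,0
step 3: dequeue 1; queue=[3,5,7]; order=6,0,1
step 4: dequeue 3; queue=[5,7,2]; order=6,0,1,3
step 5: dequeue 5; queue=[7,2,4]; order=6,0,1,3,5
step 6: dequeue 7; queue=[2,4]; order=6,0,1,3,5,7
step 7: dequeue 2; queue=[4]; order=6,0,1,3,5,7,2
step 8: dequeue 4; queue=[(empty)]; order=6,0,1,3,5,7,2,4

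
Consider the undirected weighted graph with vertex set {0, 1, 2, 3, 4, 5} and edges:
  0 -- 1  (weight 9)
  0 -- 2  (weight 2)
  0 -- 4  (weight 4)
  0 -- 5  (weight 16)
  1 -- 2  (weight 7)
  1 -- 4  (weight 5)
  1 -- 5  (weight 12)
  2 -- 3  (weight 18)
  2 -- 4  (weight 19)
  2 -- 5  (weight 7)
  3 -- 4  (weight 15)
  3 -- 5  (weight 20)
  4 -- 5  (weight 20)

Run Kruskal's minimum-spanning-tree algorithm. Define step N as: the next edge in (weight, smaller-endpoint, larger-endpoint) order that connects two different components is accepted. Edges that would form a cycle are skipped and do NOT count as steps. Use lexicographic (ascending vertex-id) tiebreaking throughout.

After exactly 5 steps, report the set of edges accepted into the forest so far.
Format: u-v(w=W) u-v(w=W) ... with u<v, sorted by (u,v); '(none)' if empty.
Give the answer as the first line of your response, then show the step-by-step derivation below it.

0-2(w=2) 0-4(w=4) 1-4(w=5) 2-5(w=7) 3-4(w=15)

step 1: add edge 0-2 (w=2); MST = {0-2(w=2)}
step 2: add edge 0-4 (w=4); MST = {0-2(w=2) 0-4(w=4)}
step 3: add edge 1-4 (w=5); MST = {0-2(w=2) 0-4(w=4) 1-4(w=5)}
step 4: add edge 2-5 (w=7); MST = {0-2(w=2) 0-4(w=4) 1-4(w=5) 2-5(w=7)}
step 5: add edge 3-4 (w=15); MST = {0-2(w=2) 0-4(w=4) 1-4(w=5) 2-5(w=7) 3-4(w=15)}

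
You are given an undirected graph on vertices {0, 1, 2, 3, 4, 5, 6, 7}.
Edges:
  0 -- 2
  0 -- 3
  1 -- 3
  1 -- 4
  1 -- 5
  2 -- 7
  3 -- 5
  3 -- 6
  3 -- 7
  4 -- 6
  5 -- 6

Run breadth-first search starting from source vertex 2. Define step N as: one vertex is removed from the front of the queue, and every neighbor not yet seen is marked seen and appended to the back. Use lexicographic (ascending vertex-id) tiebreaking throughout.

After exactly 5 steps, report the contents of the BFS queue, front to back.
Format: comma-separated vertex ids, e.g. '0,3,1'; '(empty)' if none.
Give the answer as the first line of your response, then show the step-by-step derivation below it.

5,6,4

step 1: dequeue 2; queue=[0,7]; order=2
step 2: dequeue 0; queue=[7,3]; order=2,0
step 3: dequeue 7; queue=[3]; order=2,0,7
step 4: dequeue 3; queue=[1,5,6]; order=2,0,7,3
step 5: dequeue 1; queue=[5,6,4]; order=2,0,7,3,1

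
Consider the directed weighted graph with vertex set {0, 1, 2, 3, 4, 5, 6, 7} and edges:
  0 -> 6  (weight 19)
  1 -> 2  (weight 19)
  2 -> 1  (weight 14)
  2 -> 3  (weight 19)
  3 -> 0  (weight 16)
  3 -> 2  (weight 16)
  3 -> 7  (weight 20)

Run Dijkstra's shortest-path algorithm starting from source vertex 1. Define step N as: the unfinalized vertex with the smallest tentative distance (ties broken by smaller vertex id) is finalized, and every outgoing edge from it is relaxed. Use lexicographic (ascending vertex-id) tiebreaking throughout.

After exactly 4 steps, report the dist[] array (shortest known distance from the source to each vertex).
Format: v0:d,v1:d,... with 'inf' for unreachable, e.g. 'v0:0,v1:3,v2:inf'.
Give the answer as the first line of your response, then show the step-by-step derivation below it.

v0:54,v1:0,v2:19,v3:38,v4:inf,v5:inf,v6:73,v7:58

step 1: dist = v0:inf,v1:0,v2:19,v3:inf,v4:inf,v5:inf,v6:inf,v7:inf
step 2: dist = v0:inf,v1:0,v2:19,v3:38,v4:inf,v5:inf,v6:inf,v7:inf
step 3: dist = v0:54,v1:0,v2:19,v3:38,v4:inf,v5:inf,v6:inf,v7:58
step 4: dist = v0:54,v1:0,v2:19,v3:38,v4:inf,v5:inf,v6:73,v7:58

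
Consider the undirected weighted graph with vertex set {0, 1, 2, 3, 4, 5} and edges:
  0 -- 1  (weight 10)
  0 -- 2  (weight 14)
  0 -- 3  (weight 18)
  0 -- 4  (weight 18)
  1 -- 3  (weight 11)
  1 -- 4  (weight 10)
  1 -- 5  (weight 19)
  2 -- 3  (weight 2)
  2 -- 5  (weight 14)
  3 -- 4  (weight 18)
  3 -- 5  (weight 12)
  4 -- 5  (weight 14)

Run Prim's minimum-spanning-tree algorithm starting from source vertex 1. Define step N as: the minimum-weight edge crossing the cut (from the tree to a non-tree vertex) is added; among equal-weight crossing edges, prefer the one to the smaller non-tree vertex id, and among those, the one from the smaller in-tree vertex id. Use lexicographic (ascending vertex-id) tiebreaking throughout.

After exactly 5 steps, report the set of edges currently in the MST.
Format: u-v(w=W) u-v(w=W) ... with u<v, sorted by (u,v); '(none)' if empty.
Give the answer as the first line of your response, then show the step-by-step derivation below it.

0-1(w=10) 1-3(w=11) 1-4(w=10) 2-3(w=2) 3-5(w=12)

step 1: add edge 0-1 (w=10); MST = {0-1(w=10)}
step 2: add edge 1-4 (w=10); MST = {0-1(w=10) 1-4(w=10)}
step 3: add edge 1-3 (w=11); MST = {0-1(w=10) 1-3(w=11) 1-4(w=10)}
step 4: add edge 2-3 (w=2); MST = {0-1(w=10) 1-3(w=11) 1-4(w=10) 2-3(w=2)}
step 5: add edge 3-5 (w=12); MST = {0-1(w=10) 1-3(w=11) 1-4(w=10) 2-3(w=2) 3-5(w=12)}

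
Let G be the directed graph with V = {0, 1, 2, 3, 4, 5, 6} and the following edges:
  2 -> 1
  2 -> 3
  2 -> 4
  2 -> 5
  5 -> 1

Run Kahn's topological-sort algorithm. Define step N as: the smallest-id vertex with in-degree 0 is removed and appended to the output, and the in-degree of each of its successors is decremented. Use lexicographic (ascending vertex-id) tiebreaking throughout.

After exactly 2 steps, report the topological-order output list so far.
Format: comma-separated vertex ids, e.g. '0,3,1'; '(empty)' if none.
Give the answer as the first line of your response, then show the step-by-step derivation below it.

0,2

step 1: output 0; order=[0]; indeg=(0,2,0,1,1,1,0)
step 2: output 2; order=[0,2]; indeg=(0,1,0,0,0,0,0)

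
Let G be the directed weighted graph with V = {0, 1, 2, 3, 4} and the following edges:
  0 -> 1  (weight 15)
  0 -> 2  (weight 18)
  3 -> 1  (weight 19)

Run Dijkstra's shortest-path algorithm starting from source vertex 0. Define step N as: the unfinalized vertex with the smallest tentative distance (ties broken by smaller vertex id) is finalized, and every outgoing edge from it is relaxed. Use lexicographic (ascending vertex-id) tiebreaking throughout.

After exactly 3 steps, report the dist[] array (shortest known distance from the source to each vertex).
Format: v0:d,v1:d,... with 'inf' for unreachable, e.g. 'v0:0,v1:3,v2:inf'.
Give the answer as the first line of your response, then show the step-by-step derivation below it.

v0:0,v1:15,v2:18,v3:inf,v4:inf

step 1: dist = v0:0,v1:15,v2:18,v3:inf,v4:inf
step 2: dist = v0:0,v1:15,v2:18,v3:inf,v4:inf
step 3: dist = v0:0,v1:15,v2:18,v3:inf,v4:inf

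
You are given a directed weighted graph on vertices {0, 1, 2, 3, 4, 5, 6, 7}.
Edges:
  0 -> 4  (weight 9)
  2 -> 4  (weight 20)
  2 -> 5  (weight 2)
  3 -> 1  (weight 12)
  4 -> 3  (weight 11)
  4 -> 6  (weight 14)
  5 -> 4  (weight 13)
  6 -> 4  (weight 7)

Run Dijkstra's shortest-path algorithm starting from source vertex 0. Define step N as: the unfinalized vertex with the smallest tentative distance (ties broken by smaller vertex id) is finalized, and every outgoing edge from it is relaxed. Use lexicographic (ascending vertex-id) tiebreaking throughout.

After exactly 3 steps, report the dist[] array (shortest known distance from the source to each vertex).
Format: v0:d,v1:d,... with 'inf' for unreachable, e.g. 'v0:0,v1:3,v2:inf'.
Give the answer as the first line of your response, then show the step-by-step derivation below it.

v0:0,v1:32,v2:inf,v3:20,v4:9,v5:inf,v6:23,v7:inf

step 1: dist = v0:0,v1:inf,v2:inf,v3:inf,v4:9,v5:inf,v6:inf,v7:inf
step 2: dist = v0:0,v1:inf,v2:inf,v3:20,v4:9,v5:inf,v6:23,v7:inf
step 3: dist = v0:0,v1:32,v2:inf,v3:20,v4:9,v5:inf,v6:23,v7:inf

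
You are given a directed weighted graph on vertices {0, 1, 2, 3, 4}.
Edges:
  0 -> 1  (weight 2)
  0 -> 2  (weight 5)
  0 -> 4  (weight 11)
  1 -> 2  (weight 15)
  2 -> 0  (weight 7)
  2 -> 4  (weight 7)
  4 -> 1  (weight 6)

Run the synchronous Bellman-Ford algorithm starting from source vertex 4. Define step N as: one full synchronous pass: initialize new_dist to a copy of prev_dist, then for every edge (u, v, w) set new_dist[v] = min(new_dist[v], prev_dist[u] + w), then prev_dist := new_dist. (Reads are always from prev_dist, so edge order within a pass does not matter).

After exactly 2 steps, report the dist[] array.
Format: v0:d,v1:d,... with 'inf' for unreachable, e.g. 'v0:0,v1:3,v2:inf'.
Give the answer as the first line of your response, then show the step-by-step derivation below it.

v0:inf,v1:6,v2:21,v3:inf,v4:0

step 1: dist = v0:inf,v1:6,v2:inf,v3:inf,v4:0
step 2: dist = v0:inf,v1:6,v2:21,v3:inf,v4:0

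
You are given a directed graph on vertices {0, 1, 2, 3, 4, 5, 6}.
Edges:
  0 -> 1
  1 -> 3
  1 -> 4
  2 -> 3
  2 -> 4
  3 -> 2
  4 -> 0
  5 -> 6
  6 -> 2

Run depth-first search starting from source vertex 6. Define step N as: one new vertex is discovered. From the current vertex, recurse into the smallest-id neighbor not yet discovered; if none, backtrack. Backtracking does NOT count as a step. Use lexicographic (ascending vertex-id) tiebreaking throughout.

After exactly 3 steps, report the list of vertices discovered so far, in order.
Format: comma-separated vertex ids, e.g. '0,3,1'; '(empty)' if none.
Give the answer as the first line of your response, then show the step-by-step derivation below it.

6,2,3

step 1: discover 6; path=6; order=6
step 2: discover 2; path=6>2; order=6,2
step 3: discover 3; path=6>2>3; order=6,2,3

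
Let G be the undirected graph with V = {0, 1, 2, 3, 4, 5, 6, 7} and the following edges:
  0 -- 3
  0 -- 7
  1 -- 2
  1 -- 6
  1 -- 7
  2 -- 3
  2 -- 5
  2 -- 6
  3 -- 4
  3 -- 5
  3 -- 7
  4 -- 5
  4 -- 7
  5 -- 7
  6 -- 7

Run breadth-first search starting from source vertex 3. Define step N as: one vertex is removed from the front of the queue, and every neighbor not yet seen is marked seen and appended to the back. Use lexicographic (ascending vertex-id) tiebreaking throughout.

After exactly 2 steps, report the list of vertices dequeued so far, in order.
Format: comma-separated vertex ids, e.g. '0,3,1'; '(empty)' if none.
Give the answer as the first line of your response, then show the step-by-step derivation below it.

3,0

step 1: dequeue 3; queue=[0,2,4,5,7]; order=3
step 2: dequeue 0; queue=[2,4,5,7]; order=3,0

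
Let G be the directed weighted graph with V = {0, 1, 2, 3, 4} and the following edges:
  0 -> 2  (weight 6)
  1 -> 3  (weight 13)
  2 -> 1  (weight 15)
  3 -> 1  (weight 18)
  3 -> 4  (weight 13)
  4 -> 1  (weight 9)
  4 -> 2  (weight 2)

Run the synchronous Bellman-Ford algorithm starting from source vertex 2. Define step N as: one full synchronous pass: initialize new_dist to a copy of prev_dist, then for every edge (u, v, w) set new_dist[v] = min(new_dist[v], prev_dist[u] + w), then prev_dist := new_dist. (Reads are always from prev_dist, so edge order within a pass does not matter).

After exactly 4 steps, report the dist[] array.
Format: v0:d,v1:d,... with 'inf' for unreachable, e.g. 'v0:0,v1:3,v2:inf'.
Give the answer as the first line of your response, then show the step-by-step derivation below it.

v0:inf,v1:15,v2:0,v3:28,v4:41

step 1: dist = v0:inf,v1:15,v2:0,v3:inf,v4:inf
step 2: dist = v0:inf,v1:15,v2:0,v3:28,v4:inf
step 3: dist = v0:inf,v1:15,v2:0,v3:28,v4:41
step 4: dist = v0:inf,v1:15,v2:0,v3:28,v4:41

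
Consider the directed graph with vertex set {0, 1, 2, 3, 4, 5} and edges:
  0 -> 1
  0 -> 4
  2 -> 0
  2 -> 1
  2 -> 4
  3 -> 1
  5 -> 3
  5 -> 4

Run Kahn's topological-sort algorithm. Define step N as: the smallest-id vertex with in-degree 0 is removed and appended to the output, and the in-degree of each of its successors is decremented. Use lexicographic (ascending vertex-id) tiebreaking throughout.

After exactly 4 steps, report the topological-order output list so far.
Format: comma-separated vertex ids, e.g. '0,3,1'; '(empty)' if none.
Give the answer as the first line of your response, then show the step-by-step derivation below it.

2,0,5,3

step 1: output 2; order=[2]; indeg=(0,2,0,1,2,0)
step 2: output 0; order=[2,0]; indeg=(0,1,0,1,1,0)
step 3: output 5; order=[2,0,5]; indeg=(0,1,0,0,0,0)
step 4: output 3; order=[2,0,5,3]; indeg=(0,0,0,0,0,0)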